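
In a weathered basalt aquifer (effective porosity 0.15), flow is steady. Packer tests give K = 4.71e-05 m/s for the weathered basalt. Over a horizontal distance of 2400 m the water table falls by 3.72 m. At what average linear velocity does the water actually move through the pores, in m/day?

Convert K: 4.71e-05 m/s × 86400 = 4.069 m/day.
Hydraulic gradient i = Δh / L = 3.72 / 2400 = 0.001550.
Darcy flux q = K · i = 4.069 × 0.001550 = 0.006308 m/day.
Seepage velocity v = q / n_e = 0.006308 / 0.15 = 0.04205 m/day.

0.0421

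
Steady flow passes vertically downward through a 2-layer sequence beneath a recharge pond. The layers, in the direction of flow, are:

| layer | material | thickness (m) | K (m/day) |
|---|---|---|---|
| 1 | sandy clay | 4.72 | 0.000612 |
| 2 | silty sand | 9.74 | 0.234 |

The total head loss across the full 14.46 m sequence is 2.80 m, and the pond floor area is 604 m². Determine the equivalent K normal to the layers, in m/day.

Flow is perpendicular to layering, so the layers act in series and the equivalent K is the thickness-weighted harmonic mean.
Total thickness L = 4.72 + 9.74 = 14.46 m.
Σ(b_i/K_i) = 4.72/0.000612 + 9.74/0.234 = 7754 d.
K_eq = L / Σ(b_i/K_i) = 14.46 / 7754 = 0.001865 m/day.

0.00186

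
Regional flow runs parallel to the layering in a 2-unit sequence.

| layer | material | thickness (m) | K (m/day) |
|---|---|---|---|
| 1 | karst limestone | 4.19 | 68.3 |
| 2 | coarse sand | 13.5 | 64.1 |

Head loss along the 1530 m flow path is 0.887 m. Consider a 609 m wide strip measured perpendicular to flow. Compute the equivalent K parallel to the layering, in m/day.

65.1

Flow is parallel to layering, so each bed carries its own Darcy discharge and the transmissivities add.
Σ(K_i·b_i) = 68.3×4.19 + 64.1×13.5 = 1152 m²/day.
Total thickness b = 17.69 m, so K_eq = Σ(K_i·b_i)/b = 65.09 m/day.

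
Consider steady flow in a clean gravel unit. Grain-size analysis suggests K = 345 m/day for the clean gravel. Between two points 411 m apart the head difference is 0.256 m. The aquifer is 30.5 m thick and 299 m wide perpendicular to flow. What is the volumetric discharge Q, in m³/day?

Cross-sectional area A = 299 × 30.5 = 9120 m².
Hydraulic gradient i = Δh / L = 0.256 / 411 = 0.0006229.
Darcy's law: Q = K · A · i = 345.0 × 9120 × 0.0006229 = 1960 m³/day.

1960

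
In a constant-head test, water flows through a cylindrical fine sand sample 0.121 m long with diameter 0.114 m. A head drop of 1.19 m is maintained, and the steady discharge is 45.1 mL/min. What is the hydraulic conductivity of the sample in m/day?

Cross-sectional area A = π·(d/2)² = π × (0.114/2)² = 0.01021 m².
Convert discharge: 45.1 mL/min = 7.517e-07 m³/s.
Darcy's law rearranged: K = Q·L / (A·Δh) = 7.517e-07 × 0.121 / (0.01021 × 1.19) = 7.488e-06 m/s = 0.6470 m/day.

0.647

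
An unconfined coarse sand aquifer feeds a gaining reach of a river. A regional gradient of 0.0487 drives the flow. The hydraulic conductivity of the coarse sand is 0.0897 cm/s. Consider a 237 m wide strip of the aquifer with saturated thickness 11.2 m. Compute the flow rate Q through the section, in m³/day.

10000

Convert K: 0.0897 cm/s × 864 = 77.50 m/day.
Cross-sectional area A = 237 × 11.2 = 2654 m².
Hydraulic gradient i = 0.0487.
Darcy's law: Q = K · A · i = 77.50 × 2654 × 0.04870 = 10018 m³/day.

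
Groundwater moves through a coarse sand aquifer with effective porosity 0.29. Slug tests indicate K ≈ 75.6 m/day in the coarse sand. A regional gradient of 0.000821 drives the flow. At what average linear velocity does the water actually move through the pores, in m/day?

0.214

Hydraulic gradient i = 0.000821.
Darcy flux q = K · i = 75.60 × 0.0008210 = 0.06207 m/day.
Seepage velocity v = q / n_e = 0.06207 / 0.29 = 0.2140 m/day.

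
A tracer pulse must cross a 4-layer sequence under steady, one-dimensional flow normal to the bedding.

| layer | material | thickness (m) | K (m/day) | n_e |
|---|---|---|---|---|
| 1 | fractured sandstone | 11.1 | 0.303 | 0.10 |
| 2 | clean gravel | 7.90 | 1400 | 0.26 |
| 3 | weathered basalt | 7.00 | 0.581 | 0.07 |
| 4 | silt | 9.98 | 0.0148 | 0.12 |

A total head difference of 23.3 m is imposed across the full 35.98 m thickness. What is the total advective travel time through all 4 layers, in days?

With flow normal to the layers, continuity requires the same specific discharge q through every layer.
Σ(b_i/K_i) = 11.1/0.303 + 7.90/1400 + 7.00/0.581 + 9.98/0.0148 = 723.0 d.
q = Δh / Σ(b_i/K_i) = 23.3 / 723.0 = 0.03223 m/day.
In each layer the seepage velocity is v_i = q/n_i, so the layer transit time is t_i = b_i·n_i / q:
  layer 1 (fractured sandstone): t_1 = 11.1 × 0.10 / 0.03223 = 34.44 d
  layer 2 (clean gravel): t_2 = 7.90 × 0.26 / 0.03223 = 63.74 d
  layer 3 (weathered basalt): t_3 = 7.00 × 0.07 / 0.03223 = 15.20 d
  layer 4 (silt): t_4 = 9.98 × 0.12 / 0.03223 = 37.16 d
Total t = Σ t_i = 150.5 days.

151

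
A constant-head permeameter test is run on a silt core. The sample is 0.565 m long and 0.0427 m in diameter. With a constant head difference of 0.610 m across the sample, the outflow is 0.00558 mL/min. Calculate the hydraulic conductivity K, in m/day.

0.00520

Cross-sectional area A = π·(d/2)² = π × (0.0427/2)² = 0.001432 m².
Convert discharge: 0.00558 mL/min = 9.300e-11 m³/s.
Darcy's law rearranged: K = Q·L / (A·Δh) = 9.300e-11 × 0.565 / (0.001432 × 0.610) = 6.015e-08 m/s = 0.005197 m/day.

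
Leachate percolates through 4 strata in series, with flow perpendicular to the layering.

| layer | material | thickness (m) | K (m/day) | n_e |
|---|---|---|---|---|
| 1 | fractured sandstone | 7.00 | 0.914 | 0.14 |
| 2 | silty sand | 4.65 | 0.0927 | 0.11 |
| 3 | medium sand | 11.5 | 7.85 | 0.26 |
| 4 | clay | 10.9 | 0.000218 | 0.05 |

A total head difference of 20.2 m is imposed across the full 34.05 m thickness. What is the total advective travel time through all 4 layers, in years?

With flow normal to the layers, continuity requires the same specific discharge q through every layer.
Σ(b_i/K_i) = 7.00/0.914 + 4.65/0.0927 + 11.5/7.85 + 10.9/0.000218 = 50059 d.
q = Δh / Σ(b_i/K_i) = 20.2 / 50059 = 0.0004035 m/day.
In each layer the seepage velocity is v_i = q/n_i, so the layer transit time is t_i = b_i·n_i / q:
  layer 1 (fractured sandstone): t_1 = 7.00 × 0.14 / 0.0004035 = 2429 d
  layer 2 (silty sand): t_2 = 4.65 × 0.11 / 0.0004035 = 1268 d
  layer 3 (medium sand): t_3 = 11.5 × 0.26 / 0.0004035 = 7410 d
  layer 4 (clay): t_4 = 10.9 × 0.05 / 0.0004035 = 1351 d
Total t = Σ t_i = 12457 days = 34.10 years.

34.1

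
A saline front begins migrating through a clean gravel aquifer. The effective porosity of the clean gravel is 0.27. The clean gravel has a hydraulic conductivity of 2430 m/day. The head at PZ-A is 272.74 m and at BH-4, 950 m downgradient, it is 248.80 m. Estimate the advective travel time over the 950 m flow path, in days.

Hydraulic gradient i = (272.74 − 248.80) / 950 = 23.94 / 950 = 0.02520.
Darcy flux q = K · i = 2430 × 0.02520 = 61.24 m/day.
Seepage velocity v = q / n_e = 61.24 / 0.27 = 226.8 m/day.
Travel time t = L / v = 950 / 226.8 = 4.189 days.

4.19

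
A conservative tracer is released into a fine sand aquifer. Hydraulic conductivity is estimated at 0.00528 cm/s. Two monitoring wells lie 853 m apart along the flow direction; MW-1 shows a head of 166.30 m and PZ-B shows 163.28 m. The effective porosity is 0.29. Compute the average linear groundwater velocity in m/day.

0.0557

Convert K: 0.00528 cm/s × 864 = 4.562 m/day.
Hydraulic gradient i = (166.30 − 163.28) / 853 = 3.02 / 853 = 0.003540.
Darcy flux q = K · i = 4.562 × 0.003540 = 0.01615 m/day.
Seepage velocity v = q / n_e = 0.01615 / 0.29 = 0.05569 m/day.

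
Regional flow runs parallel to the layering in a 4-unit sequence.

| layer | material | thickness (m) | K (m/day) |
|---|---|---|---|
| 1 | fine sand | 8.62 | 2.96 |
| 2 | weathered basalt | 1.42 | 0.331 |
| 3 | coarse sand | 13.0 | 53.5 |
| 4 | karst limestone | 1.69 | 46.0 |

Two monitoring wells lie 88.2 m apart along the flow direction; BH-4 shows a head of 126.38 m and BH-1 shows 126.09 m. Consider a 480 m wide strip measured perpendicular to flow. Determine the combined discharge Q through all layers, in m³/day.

Flow is parallel to layering, so each bed carries its own Darcy discharge and the transmissivities add.
Σ(K_i·b_i) = 2.96×8.62 + 0.331×1.42 + 53.5×13.0 + 46.0×1.69 = 799.2 m²/day.
Hydraulic gradient i = (126.38 − 126.09) / 88.2 = 0.29 / 88.2 = 0.003288.
Q = Σ(K_i·b_i) · W · i = 799.2 × 480 × 0.003288 = 1261 m³/day.

1260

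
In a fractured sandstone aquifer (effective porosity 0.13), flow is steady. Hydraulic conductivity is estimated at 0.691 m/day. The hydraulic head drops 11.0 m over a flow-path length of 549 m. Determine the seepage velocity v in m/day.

0.107

Hydraulic gradient i = Δh / L = 11.0 / 549 = 0.02004.
Darcy flux q = K · i = 0.6910 × 0.02004 = 0.01385 m/day.
Seepage velocity v = q / n_e = 0.01385 / 0.13 = 0.1065 m/day.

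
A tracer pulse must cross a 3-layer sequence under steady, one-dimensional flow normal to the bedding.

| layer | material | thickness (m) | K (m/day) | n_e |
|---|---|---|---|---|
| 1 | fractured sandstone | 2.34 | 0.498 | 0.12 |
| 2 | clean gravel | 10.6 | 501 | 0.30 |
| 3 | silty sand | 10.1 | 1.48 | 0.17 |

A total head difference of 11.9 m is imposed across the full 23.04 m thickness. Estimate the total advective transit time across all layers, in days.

With flow normal to the layers, continuity requires the same specific discharge q through every layer.
Σ(b_i/K_i) = 2.34/0.498 + 10.6/501 + 10.1/1.48 = 11.54 d.
q = Δh / Σ(b_i/K_i) = 11.9 / 11.54 = 1.031 m/day.
In each layer the seepage velocity is v_i = q/n_i, so the layer transit time is t_i = b_i·n_i / q:
  layer 1 (fractured sandstone): t_1 = 2.34 × 0.12 / 1.031 = 0.2724 d
  layer 2 (clean gravel): t_2 = 10.6 × 0.30 / 1.031 = 3.085 d
  layer 3 (silty sand): t_3 = 10.1 × 0.17 / 1.031 = 1.666 d
Total t = Σ t_i = 5.023 days.

5.02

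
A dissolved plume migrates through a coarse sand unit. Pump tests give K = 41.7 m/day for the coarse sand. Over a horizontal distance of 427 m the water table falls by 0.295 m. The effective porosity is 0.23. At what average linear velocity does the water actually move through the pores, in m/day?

Hydraulic gradient i = Δh / L = 0.295 / 427 = 0.0006909.
Darcy flux q = K · i = 41.70 × 0.0006909 = 0.02881 m/day.
Seepage velocity v = q / n_e = 0.02881 / 0.23 = 0.1253 m/day.

0.125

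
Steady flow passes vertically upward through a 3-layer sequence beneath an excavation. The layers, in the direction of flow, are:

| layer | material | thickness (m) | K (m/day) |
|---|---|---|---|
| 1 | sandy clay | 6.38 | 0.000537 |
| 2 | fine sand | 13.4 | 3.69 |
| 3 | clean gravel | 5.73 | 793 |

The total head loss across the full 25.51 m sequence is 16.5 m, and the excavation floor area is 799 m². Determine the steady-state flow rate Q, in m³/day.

Flow is perpendicular to layering, so the layers act in series and the equivalent K is the thickness-weighted harmonic mean.
Total thickness L = 6.38 + 13.4 + 5.73 = 25.51 m.
Σ(b_i/K_i) = 6.38/0.000537 + 13.4/3.69 + 5.73/793 = 11884 d.
K_eq = L / Σ(b_i/K_i) = 25.51 / 11884 = 0.002147 m/day.
Q = K_eq · A · (Δh/L) = 0.002147 × 799 × (16.5/25.51) = 1.109 m³/day.

1.11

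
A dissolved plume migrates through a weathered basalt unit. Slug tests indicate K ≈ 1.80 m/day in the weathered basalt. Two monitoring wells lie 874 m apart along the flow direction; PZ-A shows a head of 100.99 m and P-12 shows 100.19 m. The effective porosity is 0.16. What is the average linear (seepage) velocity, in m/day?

Hydraulic gradient i = (100.99 − 100.19) / 874 = 0.8 / 874 = 0.0009153.
Darcy flux q = K · i = 1.800 × 0.0009153 = 0.001648 m/day.
Seepage velocity v = q / n_e = 0.001648 / 0.16 = 0.01030 m/day.

0.0103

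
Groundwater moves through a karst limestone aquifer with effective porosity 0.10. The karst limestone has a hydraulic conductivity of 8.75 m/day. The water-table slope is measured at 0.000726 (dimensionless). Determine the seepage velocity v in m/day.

0.0635

Hydraulic gradient i = 0.000726.
Darcy flux q = K · i = 8.750 × 0.0007260 = 0.006352 m/day.
Seepage velocity v = q / n_e = 0.006352 / 0.10 = 0.06352 m/day.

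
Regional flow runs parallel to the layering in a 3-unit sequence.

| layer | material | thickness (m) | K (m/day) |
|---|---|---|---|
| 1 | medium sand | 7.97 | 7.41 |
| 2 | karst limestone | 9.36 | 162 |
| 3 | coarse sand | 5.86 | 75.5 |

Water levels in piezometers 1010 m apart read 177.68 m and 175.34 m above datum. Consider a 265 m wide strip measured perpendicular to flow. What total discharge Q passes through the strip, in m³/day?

Flow is parallel to layering, so each bed carries its own Darcy discharge and the transmissivities add.
Σ(K_i·b_i) = 7.41×7.97 + 162×9.36 + 75.5×5.86 = 2018 m²/day.
Hydraulic gradient i = (177.68 − 175.34) / 1010 = 2.34 / 1010 = 0.002317.
Q = Σ(K_i·b_i) · W · i = 2018 × 265 × 0.002317 = 1239 m³/day.

1240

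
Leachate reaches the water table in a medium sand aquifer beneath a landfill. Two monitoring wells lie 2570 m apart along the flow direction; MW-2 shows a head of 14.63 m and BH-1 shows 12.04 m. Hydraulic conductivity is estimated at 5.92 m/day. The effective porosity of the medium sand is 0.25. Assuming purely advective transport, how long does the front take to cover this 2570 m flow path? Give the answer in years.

Hydraulic gradient i = (14.63 − 12.04) / 2570 = 2.59 / 2570 = 0.001008.
Darcy flux q = K · i = 5.920 × 0.001008 = 0.005966 m/day.
Seepage velocity v = q / n_e = 0.005966 / 0.25 = 0.02386 m/day.
Travel time t = L / v = 2570 / 0.02386 = 1.077e+05 days = 294.8 years.

295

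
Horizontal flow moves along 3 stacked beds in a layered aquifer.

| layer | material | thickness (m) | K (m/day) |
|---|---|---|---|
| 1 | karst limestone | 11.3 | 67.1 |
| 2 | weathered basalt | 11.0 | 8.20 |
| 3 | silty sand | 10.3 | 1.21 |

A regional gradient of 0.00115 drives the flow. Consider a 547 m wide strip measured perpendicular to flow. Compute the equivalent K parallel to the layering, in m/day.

26.4

Flow is parallel to layering, so each bed carries its own Darcy discharge and the transmissivities add.
Σ(K_i·b_i) = 67.1×11.3 + 8.20×11.0 + 1.21×10.3 = 860.9 m²/day.
Total thickness b = 32.60 m, so K_eq = Σ(K_i·b_i)/b = 26.41 m/day.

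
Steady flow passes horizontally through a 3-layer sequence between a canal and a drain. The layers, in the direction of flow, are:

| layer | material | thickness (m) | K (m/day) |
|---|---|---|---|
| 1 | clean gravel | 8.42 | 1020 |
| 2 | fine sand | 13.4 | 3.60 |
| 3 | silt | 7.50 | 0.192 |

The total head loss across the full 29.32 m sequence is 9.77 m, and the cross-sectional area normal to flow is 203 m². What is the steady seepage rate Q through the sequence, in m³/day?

46.3

Flow is perpendicular to layering, so the layers act in series and the equivalent K is the thickness-weighted harmonic mean.
Total thickness L = 8.42 + 13.4 + 7.50 = 29.32 m.
Σ(b_i/K_i) = 8.42/1020 + 13.4/3.60 + 7.50/0.192 = 42.79 d.
K_eq = L / Σ(b_i/K_i) = 29.32 / 42.79 = 0.6852 m/day.
Q = K_eq · A · (Δh/L) = 0.6852 × 203 × (9.77/29.32) = 46.35 m³/day.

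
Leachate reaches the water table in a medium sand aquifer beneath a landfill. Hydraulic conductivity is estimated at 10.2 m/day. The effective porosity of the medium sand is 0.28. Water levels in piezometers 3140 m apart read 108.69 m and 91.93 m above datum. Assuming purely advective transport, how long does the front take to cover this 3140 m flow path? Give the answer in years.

44.2

Hydraulic gradient i = (108.69 − 91.93) / 3140 = 16.76 / 3140 = 0.005338.
Darcy flux q = K · i = 10.20 × 0.005338 = 0.05444 m/day.
Seepage velocity v = q / n_e = 0.05444 / 0.28 = 0.1944 m/day.
Travel time t = L / v = 3140 / 0.1944 = 16149 days = 44.21 years.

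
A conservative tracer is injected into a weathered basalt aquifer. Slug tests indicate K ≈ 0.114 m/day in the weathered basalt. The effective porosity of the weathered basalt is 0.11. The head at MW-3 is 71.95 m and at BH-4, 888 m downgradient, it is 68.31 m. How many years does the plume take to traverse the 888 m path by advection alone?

Hydraulic gradient i = (71.95 − 68.31) / 888 = 3.64 / 888 = 0.004099.
Darcy flux q = K · i = 0.1140 × 0.004099 = 0.0004673 m/day.
Seepage velocity v = q / n_e = 0.0004673 / 0.11 = 0.004248 m/day.
Travel time t = L / v = 888 / 0.004248 = 2.090e+05 days = 572.3 years.

572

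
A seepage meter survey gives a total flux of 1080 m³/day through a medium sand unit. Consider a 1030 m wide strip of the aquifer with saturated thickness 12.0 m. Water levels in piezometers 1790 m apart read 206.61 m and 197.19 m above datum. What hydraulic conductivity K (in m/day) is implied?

Cross-sectional area A = 1030 × 12.0 = 12360 m².
Hydraulic gradient i = (206.61 − 197.19) / 1790 = 9.42 / 1790 = 0.005263.
From Q = K·A·i, K = Q / (A·i) = 1080 / (12360 × 0.005263) = 16.60 m/day.

16.6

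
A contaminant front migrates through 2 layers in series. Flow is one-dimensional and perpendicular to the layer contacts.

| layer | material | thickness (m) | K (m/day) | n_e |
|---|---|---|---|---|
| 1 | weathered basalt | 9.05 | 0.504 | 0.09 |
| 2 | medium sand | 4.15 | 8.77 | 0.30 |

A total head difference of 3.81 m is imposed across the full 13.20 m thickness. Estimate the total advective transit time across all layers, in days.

9.96

With flow normal to the layers, continuity requires the same specific discharge q through every layer.
Σ(b_i/K_i) = 9.05/0.504 + 4.15/8.77 = 18.43 d.
q = Δh / Σ(b_i/K_i) = 3.81 / 18.43 = 0.2067 m/day.
In each layer the seepage velocity is v_i = q/n_i, so the layer transit time is t_i = b_i·n_i / q:
  layer 1 (weathered basalt): t_1 = 9.05 × 0.09 / 0.2067 = 3.940 d
  layer 2 (medium sand): t_2 = 4.15 × 0.30 / 0.2067 = 6.022 d
Total t = Σ t_i = 9.962 days.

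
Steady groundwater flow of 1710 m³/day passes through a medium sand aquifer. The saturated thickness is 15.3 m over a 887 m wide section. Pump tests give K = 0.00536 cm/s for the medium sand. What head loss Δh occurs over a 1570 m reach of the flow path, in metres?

Convert K: 0.00536 cm/s × 864 = 4.631 m/day.
Cross-sectional area A = 887 × 15.3 = 13571 m².
From Q = K·A·i, i = Q / (K·A) = 1710 / (4.631 × 13571) = 0.02721.
Head loss Δh = i · L = 0.02721 × 1570 = 42.72 m.

42.7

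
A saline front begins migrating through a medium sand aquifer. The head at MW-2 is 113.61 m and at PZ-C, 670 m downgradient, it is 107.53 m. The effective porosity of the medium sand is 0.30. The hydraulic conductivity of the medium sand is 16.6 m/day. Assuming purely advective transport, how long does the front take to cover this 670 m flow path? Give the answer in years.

Hydraulic gradient i = (113.61 − 107.53) / 670 = 6.08 / 670 = 0.009075.
Darcy flux q = K · i = 16.60 × 0.009075 = 0.1506 m/day.
Seepage velocity v = q / n_e = 0.1506 / 0.30 = 0.5021 m/day.
Travel time t = L / v = 670 / 0.5021 = 1334 days = 3.653 years.

3.65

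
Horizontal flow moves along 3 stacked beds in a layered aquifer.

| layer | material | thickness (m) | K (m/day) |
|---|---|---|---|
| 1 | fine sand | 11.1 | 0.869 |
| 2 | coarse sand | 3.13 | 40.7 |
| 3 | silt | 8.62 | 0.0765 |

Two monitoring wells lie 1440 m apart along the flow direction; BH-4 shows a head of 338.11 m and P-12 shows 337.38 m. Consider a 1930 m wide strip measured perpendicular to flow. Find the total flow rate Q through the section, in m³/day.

Flow is parallel to layering, so each bed carries its own Darcy discharge and the transmissivities add.
Σ(K_i·b_i) = 0.869×11.1 + 40.7×3.13 + 0.0765×8.62 = 137.7 m²/day.
Hydraulic gradient i = (338.11 − 337.38) / 1440 = 0.73 / 1440 = 0.0005069.
Q = Σ(K_i·b_i) · W · i = 137.7 × 1930 × 0.0005069 = 134.7 m³/day.

135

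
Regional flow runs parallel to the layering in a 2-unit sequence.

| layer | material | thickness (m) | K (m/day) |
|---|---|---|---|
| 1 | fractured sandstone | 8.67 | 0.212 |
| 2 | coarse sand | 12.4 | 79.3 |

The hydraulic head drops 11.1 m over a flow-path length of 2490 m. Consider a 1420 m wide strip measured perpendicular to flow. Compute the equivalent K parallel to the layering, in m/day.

46.8

Flow is parallel to layering, so each bed carries its own Darcy discharge and the transmissivities add.
Σ(K_i·b_i) = 0.212×8.67 + 79.3×12.4 = 985.2 m²/day.
Total thickness b = 21.07 m, so K_eq = Σ(K_i·b_i)/b = 46.76 m/day.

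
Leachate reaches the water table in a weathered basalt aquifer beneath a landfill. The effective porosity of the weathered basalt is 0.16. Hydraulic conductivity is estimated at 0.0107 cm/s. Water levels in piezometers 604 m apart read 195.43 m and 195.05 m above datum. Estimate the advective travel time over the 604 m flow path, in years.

Convert K: 0.0107 cm/s × 864 = 9.245 m/day.
Hydraulic gradient i = (195.43 − 195.05) / 604 = 0.38 / 604 = 0.0006291.
Darcy flux q = K · i = 9.245 × 0.0006291 = 0.005816 m/day.
Seepage velocity v = q / n_e = 0.005816 / 0.16 = 0.03635 m/day.
Travel time t = L / v = 604 / 0.03635 = 16615 days = 45.49 years.

45.5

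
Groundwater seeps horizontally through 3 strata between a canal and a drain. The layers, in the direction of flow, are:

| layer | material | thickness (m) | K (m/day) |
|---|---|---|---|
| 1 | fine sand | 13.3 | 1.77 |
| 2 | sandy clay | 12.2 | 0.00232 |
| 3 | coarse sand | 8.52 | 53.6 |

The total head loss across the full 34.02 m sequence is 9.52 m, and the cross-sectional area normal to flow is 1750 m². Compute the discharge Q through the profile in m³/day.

3.16

Flow is perpendicular to layering, so the layers act in series and the equivalent K is the thickness-weighted harmonic mean.
Total thickness L = 13.3 + 12.2 + 8.52 = 34.02 m.
Σ(b_i/K_i) = 13.3/1.77 + 12.2/0.00232 + 8.52/53.6 = 5266 d.
K_eq = L / Σ(b_i/K_i) = 34.02 / 5266 = 0.006460 m/day.
Q = K_eq · A · (Δh/L) = 0.006460 × 1750 × (9.52/34.02) = 3.164 m³/day.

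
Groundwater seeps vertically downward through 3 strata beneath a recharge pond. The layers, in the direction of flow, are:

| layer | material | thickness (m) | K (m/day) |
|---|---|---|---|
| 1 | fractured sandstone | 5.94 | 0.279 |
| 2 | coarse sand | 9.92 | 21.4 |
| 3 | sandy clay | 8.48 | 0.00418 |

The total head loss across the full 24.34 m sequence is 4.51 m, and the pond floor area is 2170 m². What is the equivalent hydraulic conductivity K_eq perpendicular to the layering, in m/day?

Flow is perpendicular to layering, so the layers act in series and the equivalent K is the thickness-weighted harmonic mean.
Total thickness L = 5.94 + 9.92 + 8.48 = 24.34 m.
Σ(b_i/K_i) = 5.94/0.279 + 9.92/21.4 + 8.48/0.00418 = 2050 d.
K_eq = L / Σ(b_i/K_i) = 24.34 / 2050 = 0.01187 m/day.

0.0119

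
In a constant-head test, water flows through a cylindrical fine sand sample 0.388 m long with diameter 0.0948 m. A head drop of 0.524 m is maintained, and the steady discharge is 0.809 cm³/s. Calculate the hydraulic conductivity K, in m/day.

7.33

Cross-sectional area A = π·(d/2)² = π × (0.0948/2)² = 0.007058 m².
Convert discharge: 0.809 cm³/s = 8.090e-07 m³/s.
Darcy's law rearranged: K = Q·L / (A·Δh) = 8.090e-07 × 0.388 / (0.007058 × 0.524) = 8.487e-05 m/s = 7.333 m/day.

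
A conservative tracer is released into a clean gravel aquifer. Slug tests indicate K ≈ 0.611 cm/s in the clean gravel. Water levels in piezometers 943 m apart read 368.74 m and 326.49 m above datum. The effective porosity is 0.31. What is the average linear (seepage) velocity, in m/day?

Convert K: 0.611 cm/s × 864 = 527.9 m/day.
Hydraulic gradient i = (368.74 − 326.49) / 943 = 42.25 / 943 = 0.04480.
Darcy flux q = K · i = 527.9 × 0.04480 = 23.65 m/day.
Seepage velocity v = q / n_e = 23.65 / 0.31 = 76.30 m/day.

76.3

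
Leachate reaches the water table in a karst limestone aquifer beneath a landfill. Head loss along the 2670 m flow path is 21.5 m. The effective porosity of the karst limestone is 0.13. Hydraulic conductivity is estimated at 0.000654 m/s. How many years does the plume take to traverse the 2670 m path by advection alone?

2.09

Convert K: 0.000654 m/s × 86400 = 56.51 m/day.
Hydraulic gradient i = Δh / L = 21.5 / 2670 = 0.008052.
Darcy flux q = K · i = 56.51 × 0.008052 = 0.4550 m/day.
Seepage velocity v = q / n_e = 0.4550 / 0.13 = 3.500 m/day.
Travel time t = L / v = 2670 / 3.500 = 762.8 days = 2.089 years.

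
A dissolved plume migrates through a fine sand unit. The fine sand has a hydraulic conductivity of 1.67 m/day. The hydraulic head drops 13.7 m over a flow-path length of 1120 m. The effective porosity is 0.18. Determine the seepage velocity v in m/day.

Hydraulic gradient i = Δh / L = 13.7 / 1120 = 0.01223.
Darcy flux q = K · i = 1.670 × 0.01223 = 0.02043 m/day.
Seepage velocity v = q / n_e = 0.02043 / 0.18 = 0.1135 m/day.

0.113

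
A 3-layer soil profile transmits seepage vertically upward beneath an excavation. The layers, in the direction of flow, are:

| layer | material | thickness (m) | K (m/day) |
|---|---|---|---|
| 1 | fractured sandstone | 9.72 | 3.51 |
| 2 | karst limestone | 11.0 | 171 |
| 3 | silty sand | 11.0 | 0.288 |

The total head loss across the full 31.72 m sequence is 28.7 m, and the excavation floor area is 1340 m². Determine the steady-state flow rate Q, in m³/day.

Flow is perpendicular to layering, so the layers act in series and the equivalent K is the thickness-weighted harmonic mean.
Total thickness L = 9.72 + 11.0 + 11.0 = 31.72 m.
Σ(b_i/K_i) = 9.72/3.51 + 11.0/171 + 11.0/0.288 = 41.03 d.
K_eq = L / Σ(b_i/K_i) = 31.72 / 41.03 = 0.7731 m/day.
Q = K_eq · A · (Δh/L) = 0.7731 × 1340 × (28.7/31.72) = 937.4 m³/day.

937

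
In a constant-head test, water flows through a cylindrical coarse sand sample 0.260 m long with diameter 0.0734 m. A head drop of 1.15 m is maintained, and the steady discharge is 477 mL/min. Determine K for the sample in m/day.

Cross-sectional area A = π·(d/2)² = π × (0.0734/2)² = 0.004231 m².
Convert discharge: 477 mL/min = 7.950e-06 m³/s.
Darcy's law rearranged: K = Q·L / (A·Δh) = 7.950e-06 × 0.260 / (0.004231 × 1.15) = 0.0004248 m/s = 36.70 m/day.

36.7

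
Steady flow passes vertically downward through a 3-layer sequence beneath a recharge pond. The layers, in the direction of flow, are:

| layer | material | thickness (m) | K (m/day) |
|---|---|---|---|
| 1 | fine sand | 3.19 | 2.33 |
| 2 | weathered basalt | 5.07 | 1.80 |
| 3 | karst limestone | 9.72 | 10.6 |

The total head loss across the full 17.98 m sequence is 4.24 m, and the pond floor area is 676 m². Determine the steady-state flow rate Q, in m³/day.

562

Flow is perpendicular to layering, so the layers act in series and the equivalent K is the thickness-weighted harmonic mean.
Total thickness L = 3.19 + 5.07 + 9.72 = 17.98 m.
Σ(b_i/K_i) = 3.19/2.33 + 5.07/1.80 + 9.72/10.6 = 5.103 d.
K_eq = L / Σ(b_i/K_i) = 17.98 / 5.103 = 3.524 m/day.
Q = K_eq · A · (Δh/L) = 3.524 × 676 × (4.24/17.98) = 561.7 m³/day.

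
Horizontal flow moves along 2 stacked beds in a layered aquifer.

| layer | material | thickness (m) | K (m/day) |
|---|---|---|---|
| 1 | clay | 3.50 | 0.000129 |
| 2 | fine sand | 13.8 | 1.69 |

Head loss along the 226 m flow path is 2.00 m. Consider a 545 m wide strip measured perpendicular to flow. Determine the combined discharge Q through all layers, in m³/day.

Flow is parallel to layering, so each bed carries its own Darcy discharge and the transmissivities add.
Σ(K_i·b_i) = 0.000129×3.50 + 1.69×13.8 = 23.32 m²/day.
Hydraulic gradient i = Δh / L = 2.00 / 226 = 0.008850.
Q = Σ(K_i·b_i) · W · i = 23.32 × 545 × 0.008850 = 112.5 m³/day.

112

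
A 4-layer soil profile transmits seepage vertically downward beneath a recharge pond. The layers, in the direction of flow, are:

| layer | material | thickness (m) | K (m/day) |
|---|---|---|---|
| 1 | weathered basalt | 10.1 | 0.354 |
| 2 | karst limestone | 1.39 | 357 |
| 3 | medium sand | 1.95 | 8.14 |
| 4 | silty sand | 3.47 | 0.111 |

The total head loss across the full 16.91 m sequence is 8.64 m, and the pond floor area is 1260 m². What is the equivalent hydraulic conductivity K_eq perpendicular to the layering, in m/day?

Flow is perpendicular to layering, so the layers act in series and the equivalent K is the thickness-weighted harmonic mean.
Total thickness L = 10.1 + 1.39 + 1.95 + 3.47 = 16.91 m.
Σ(b_i/K_i) = 10.1/0.354 + 1.39/357 + 1.95/8.14 + 3.47/0.111 = 60.04 d.
K_eq = L / Σ(b_i/K_i) = 16.91 / 60.04 = 0.2817 m/day.

0.282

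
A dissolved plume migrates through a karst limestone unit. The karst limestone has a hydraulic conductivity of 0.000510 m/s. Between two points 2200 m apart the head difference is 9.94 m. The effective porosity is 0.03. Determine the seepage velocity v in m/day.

6.64

Convert K: 0.000510 m/s × 86400 = 44.06 m/day.
Hydraulic gradient i = Δh / L = 9.94 / 2200 = 0.004518.
Darcy flux q = K · i = 44.06 × 0.004518 = 0.1991 m/day.
Seepage velocity v = q / n_e = 0.1991 / 0.03 = 6.636 m/day.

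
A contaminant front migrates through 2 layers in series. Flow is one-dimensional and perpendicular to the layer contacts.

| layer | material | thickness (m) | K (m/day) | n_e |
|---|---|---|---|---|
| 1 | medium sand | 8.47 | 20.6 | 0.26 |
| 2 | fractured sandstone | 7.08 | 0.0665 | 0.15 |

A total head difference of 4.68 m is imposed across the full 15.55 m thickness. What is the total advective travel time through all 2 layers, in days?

With flow normal to the layers, continuity requires the same specific discharge q through every layer.
Σ(b_i/K_i) = 8.47/20.6 + 7.08/0.0665 = 106.9 d.
q = Δh / Σ(b_i/K_i) = 4.68 / 106.9 = 0.04379 m/day.
In each layer the seepage velocity is v_i = q/n_i, so the layer transit time is t_i = b_i·n_i / q:
  layer 1 (medium sand): t_1 = 8.47 × 0.26 / 0.04379 = 50.29 d
  layer 2 (fractured sandstone): t_2 = 7.08 × 0.15 / 0.04379 = 24.25 d
Total t = Σ t_i = 74.54 days.

74.5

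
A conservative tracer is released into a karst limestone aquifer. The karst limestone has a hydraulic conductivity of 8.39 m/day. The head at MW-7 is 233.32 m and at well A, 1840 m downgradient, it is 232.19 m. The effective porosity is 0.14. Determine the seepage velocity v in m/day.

0.0368

Hydraulic gradient i = (233.32 − 232.19) / 1840 = 1.13 / 1840 = 0.0006141.
Darcy flux q = K · i = 8.390 × 0.0006141 = 0.005153 m/day.
Seepage velocity v = q / n_e = 0.005153 / 0.14 = 0.03680 m/day.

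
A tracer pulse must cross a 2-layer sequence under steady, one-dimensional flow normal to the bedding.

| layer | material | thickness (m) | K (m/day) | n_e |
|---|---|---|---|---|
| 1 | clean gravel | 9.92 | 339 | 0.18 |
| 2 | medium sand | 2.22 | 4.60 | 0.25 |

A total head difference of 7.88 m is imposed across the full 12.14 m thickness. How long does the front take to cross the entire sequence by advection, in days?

0.152

With flow normal to the layers, continuity requires the same specific discharge q through every layer.
Σ(b_i/K_i) = 9.92/339 + 2.22/4.60 = 0.5119 d.
q = Δh / Σ(b_i/K_i) = 7.88 / 0.5119 = 15.39 m/day.
In each layer the seepage velocity is v_i = q/n_i, so the layer transit time is t_i = b_i·n_i / q:
  layer 1 (clean gravel): t_1 = 9.92 × 0.18 / 15.39 = 0.1160 d
  layer 2 (medium sand): t_2 = 2.22 × 0.25 / 15.39 = 0.03605 d
Total t = Σ t_i = 0.1520 days.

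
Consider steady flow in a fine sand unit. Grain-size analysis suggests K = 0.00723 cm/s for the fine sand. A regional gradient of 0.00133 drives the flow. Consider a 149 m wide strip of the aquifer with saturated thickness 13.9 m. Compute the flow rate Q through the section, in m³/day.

17.2

Convert K: 0.00723 cm/s × 864 = 6.247 m/day.
Cross-sectional area A = 149 × 13.9 = 2071 m².
Hydraulic gradient i = 0.00133.
Darcy's law: Q = K · A · i = 6.247 × 2071 × 0.001330 = 17.21 m³/day.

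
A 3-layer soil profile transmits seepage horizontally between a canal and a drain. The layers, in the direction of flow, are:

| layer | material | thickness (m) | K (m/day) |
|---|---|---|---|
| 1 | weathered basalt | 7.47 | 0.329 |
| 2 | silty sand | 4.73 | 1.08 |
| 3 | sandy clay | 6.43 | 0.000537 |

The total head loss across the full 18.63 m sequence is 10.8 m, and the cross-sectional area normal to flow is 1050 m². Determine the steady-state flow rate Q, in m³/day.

0.945

Flow is perpendicular to layering, so the layers act in series and the equivalent K is the thickness-weighted harmonic mean.
Total thickness L = 7.47 + 4.73 + 6.43 = 18.63 m.
Σ(b_i/K_i) = 7.47/0.329 + 4.73/1.08 + 6.43/0.000537 = 12001 d.
K_eq = L / Σ(b_i/K_i) = 18.63 / 12001 = 0.001552 m/day.
Q = K_eq · A · (Δh/L) = 0.001552 × 1050 × (10.8/18.63) = 0.9449 m³/day.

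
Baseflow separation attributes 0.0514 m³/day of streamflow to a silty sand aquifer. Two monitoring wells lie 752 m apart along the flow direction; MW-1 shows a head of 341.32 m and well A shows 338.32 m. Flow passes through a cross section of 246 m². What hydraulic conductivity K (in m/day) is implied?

0.0524

Hydraulic gradient i = (341.32 − 338.32) / 752 = 3 / 752 = 0.003989.
From Q = K·A·i, K = Q / (A·i) = 0.0514 / (246.0 × 0.003989) = 0.05238 m/day.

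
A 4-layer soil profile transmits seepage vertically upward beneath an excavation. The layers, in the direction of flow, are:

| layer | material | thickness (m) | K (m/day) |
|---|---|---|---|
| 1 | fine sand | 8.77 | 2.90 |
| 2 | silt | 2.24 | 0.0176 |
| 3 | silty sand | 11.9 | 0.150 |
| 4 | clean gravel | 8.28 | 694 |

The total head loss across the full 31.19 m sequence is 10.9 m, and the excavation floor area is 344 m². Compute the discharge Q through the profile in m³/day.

Flow is perpendicular to layering, so the layers act in series and the equivalent K is the thickness-weighted harmonic mean.
Total thickness L = 8.77 + 2.24 + 11.9 + 8.28 = 31.19 m.
Σ(b_i/K_i) = 8.77/2.90 + 2.24/0.0176 + 11.9/0.150 + 8.28/694 = 209.6 d.
K_eq = L / Σ(b_i/K_i) = 31.19 / 209.6 = 0.1488 m/day.
Q = K_eq · A · (Δh/L) = 0.1488 × 344 × (10.9/31.19) = 17.89 m³/day.

17.9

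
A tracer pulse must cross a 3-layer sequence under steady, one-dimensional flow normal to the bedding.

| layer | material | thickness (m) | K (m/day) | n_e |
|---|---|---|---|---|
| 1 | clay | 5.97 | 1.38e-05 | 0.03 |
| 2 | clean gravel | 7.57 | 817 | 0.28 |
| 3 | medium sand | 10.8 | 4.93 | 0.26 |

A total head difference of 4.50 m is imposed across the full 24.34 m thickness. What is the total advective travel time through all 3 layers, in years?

With flow normal to the layers, continuity requires the same specific discharge q through every layer.
Σ(b_i/K_i) = 5.97/1.38e-05 + 7.57/817 + 10.8/4.93 = 4.326e+05 d.
q = Δh / Σ(b_i/K_i) = 4.50 / 4.326e+05 = 1.040e-05 m/day.
In each layer the seepage velocity is v_i = q/n_i, so the layer transit time is t_i = b_i·n_i / q:
  layer 1 (clay): t_1 = 5.97 × 0.03 / 1.040e-05 = 17218 d
  layer 2 (clean gravel): t_2 = 7.57 × 0.28 / 1.040e-05 = 2.038e+05 d
  layer 3 (medium sand): t_3 = 10.8 × 0.26 / 1.040e-05 = 2.699e+05 d
Total t = Σ t_i = 4.909e+05 days = 1344 years.

1340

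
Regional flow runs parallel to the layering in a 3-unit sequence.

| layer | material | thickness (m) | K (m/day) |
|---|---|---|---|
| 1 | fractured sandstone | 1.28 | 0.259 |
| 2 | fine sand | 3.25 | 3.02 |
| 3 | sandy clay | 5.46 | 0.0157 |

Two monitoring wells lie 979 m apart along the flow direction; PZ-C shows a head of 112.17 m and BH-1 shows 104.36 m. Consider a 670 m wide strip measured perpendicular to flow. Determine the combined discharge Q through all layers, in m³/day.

Flow is parallel to layering, so each bed carries its own Darcy discharge and the transmissivities add.
Σ(K_i·b_i) = 0.259×1.28 + 3.02×3.25 + 0.0157×5.46 = 10.23 m²/day.
Hydraulic gradient i = (112.17 − 104.36) / 979 = 7.81 / 979 = 0.007978.
Q = Σ(K_i·b_i) · W · i = 10.23 × 670 × 0.007978 = 54.69 m³/day.

54.7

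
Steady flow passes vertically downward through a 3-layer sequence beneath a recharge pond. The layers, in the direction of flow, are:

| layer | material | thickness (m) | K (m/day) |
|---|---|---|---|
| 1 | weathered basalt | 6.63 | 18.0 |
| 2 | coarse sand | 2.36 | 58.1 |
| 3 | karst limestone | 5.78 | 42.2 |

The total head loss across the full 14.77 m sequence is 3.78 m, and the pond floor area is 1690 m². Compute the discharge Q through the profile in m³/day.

Flow is perpendicular to layering, so the layers act in series and the equivalent K is the thickness-weighted harmonic mean.
Total thickness L = 6.63 + 2.36 + 5.78 = 14.77 m.
Σ(b_i/K_i) = 6.63/18.0 + 2.36/58.1 + 5.78/42.2 = 0.5459 d.
K_eq = L / Σ(b_i/K_i) = 14.77 / 0.5459 = 27.06 m/day.
Q = K_eq · A · (Δh/L) = 27.06 × 1690 × (3.78/14.77) = 11702 m³/day.

11700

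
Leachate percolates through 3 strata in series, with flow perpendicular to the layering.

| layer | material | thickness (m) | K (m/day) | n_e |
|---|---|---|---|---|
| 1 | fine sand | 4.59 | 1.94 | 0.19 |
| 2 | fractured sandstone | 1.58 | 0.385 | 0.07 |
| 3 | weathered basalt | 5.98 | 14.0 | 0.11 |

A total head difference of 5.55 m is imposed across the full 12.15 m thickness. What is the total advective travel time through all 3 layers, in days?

2.04

With flow normal to the layers, continuity requires the same specific discharge q through every layer.
Σ(b_i/K_i) = 4.59/1.94 + 1.58/0.385 + 5.98/14.0 = 6.897 d.
q = Δh / Σ(b_i/K_i) = 5.55 / 6.897 = 0.8047 m/day.
In each layer the seepage velocity is v_i = q/n_i, so the layer transit time is t_i = b_i·n_i / q:
  layer 1 (fine sand): t_1 = 4.59 × 0.19 / 0.8047 = 1.084 d
  layer 2 (fractured sandstone): t_2 = 1.58 × 0.07 / 0.8047 = 0.1374 d
  layer 3 (weathered basalt): t_3 = 5.98 × 0.11 / 0.8047 = 0.8175 d
Total t = Σ t_i = 2.039 days.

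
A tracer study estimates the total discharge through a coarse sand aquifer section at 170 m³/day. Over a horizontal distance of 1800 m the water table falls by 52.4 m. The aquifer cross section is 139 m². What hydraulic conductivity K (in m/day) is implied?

Hydraulic gradient i = Δh / L = 52.4 / 1800 = 0.02911.
From Q = K·A·i, K = Q / (A·i) = 170 / (139.0 × 0.02911) = 42.01 m/day.

42.0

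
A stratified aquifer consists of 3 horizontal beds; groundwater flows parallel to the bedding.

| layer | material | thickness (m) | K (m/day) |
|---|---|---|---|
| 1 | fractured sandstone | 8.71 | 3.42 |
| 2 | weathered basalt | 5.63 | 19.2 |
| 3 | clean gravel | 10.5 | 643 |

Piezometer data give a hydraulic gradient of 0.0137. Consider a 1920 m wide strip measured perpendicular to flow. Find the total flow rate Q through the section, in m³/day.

181000

Flow is parallel to layering, so each bed carries its own Darcy discharge and the transmissivities add.
Σ(K_i·b_i) = 3.42×8.71 + 19.2×5.63 + 643×10.5 = 6889 m²/day.
Hydraulic gradient i = 0.0137.
Q = Σ(K_i·b_i) · W · i = 6889 × 1920 × 0.01370 = 1.812e+05 m³/day.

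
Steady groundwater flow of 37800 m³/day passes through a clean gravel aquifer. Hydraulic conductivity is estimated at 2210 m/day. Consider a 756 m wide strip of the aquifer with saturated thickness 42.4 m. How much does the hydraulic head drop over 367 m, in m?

0.196

Cross-sectional area A = 756 × 42.4 = 32054 m².
From Q = K·A·i, i = Q / (K·A) = 37800 / (2210 × 32054) = 0.0005336.
Head loss Δh = i · L = 0.0005336 × 367 = 0.1958 m.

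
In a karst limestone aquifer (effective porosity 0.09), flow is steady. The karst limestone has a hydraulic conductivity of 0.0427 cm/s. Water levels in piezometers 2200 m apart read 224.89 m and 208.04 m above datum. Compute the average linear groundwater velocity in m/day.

3.14

Convert K: 0.0427 cm/s × 864 = 36.89 m/day.
Hydraulic gradient i = (224.89 − 208.04) / 2200 = 16.85 / 2200 = 0.007659.
Darcy flux q = K · i = 36.89 × 0.007659 = 0.2826 m/day.
Seepage velocity v = q / n_e = 0.2826 / 0.09 = 3.140 m/day.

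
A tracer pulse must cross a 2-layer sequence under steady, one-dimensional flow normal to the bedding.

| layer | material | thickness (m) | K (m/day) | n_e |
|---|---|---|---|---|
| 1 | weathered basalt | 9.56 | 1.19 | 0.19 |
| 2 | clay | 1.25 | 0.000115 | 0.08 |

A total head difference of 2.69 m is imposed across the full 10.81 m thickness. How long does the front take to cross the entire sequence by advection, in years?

21.2

With flow normal to the layers, continuity requires the same specific discharge q through every layer.
Σ(b_i/K_i) = 9.56/1.19 + 1.25/0.000115 = 10878 d.
q = Δh / Σ(b_i/K_i) = 2.69 / 10878 = 0.0002473 m/day.
In each layer the seepage velocity is v_i = q/n_i, so the layer transit time is t_i = b_i·n_i / q:
  layer 1 (weathered basalt): t_1 = 9.56 × 0.19 / 0.0002473 = 7345 d
  layer 2 (clay): t_2 = 1.25 × 0.08 / 0.0002473 = 404.4 d
Total t = Σ t_i = 7749 days = 21.22 years.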